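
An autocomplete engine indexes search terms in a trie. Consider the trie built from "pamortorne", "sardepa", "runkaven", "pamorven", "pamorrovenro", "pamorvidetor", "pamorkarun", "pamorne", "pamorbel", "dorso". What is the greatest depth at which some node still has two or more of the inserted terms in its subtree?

The deepest shared node is where two words last agree before diverging.
e.g. "pamorven" and "pamorvidetor" share the prefix "pamorv" of length 6; no pair shares a longer one.
Longest shared-prefix length: 6

6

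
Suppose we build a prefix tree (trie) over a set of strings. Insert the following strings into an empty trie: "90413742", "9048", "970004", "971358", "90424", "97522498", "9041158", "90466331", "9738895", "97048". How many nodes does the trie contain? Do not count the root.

41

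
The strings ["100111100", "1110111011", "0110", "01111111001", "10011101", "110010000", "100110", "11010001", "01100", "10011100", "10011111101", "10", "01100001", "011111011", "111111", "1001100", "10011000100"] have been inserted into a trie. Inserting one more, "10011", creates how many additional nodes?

Every character of "10011" already lies on an existing path (it is a prefix of some stored word).
No new nodes are needed: 0.

0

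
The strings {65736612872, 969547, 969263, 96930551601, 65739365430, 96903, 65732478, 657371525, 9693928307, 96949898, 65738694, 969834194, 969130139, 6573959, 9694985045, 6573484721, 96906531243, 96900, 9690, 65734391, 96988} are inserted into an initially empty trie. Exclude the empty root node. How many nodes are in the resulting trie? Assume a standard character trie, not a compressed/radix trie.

97

Count nodes per top-level branch (shared prefixes stored once):
  '6'-branch (65732478, 65734391, 6573484721, 65736612872, 657371525, 65738694, 65739365430, 6573959): 42 nodes
  '9'-branch (9690, 96900, 96903, 96906531243, 969130139, 969263, 96930551601, 9693928307, 9694985045, 96949898, 969547, 969834194, 96988): 55 nodes
Sum: 97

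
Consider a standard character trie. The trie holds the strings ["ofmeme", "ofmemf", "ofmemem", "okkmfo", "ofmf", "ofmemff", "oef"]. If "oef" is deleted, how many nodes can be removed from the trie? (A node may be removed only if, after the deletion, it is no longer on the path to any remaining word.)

2

A node on "oef"'s path can go only if nothing else ends at it or branches off below it.
The suffix "ef" (2 nodes) is used only by "oef"; the node for "o" still has the child "f", so pruning stops there.
Nodes removed: 2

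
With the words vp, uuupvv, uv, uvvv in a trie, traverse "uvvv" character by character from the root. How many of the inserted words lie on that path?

2

Walk "uvvv" from the root; an end-of-word marker is hit whenever a stored word is a prefix of "uvvv".
Prefixes of the query that are stored words: "uv", "uvvv"
Count: 2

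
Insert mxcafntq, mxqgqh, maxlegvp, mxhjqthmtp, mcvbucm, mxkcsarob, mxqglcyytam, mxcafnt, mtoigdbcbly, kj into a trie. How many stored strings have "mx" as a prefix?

6

Filter for entries beginning with "mx":
Matches: "mxcafnt", "mxcafntq", "mxhjqthmtp", "mxkcsarob", "mxqglcyytam", "mxqgqh"
Count: 6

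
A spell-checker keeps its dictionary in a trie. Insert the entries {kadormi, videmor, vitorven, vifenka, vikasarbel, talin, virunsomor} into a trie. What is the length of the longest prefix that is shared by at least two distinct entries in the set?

Equivalently: take the maximum, over all pairs, of their longest common prefix length.
e.g. "videmor" and "vifenka" share the prefix "vi" of length 2; no pair shares a longer one.
Longest shared-prefix length: 2

2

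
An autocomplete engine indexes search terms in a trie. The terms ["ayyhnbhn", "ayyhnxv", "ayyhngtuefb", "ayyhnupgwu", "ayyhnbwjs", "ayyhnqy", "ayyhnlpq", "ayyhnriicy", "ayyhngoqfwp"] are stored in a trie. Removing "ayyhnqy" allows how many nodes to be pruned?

Walk "ayyhnqy" from the leaf back toward the root, removing each node that no remaining word uses.
The suffix "qy" (2 nodes) is used only by "ayyhnqy"; the node for "ayyhn" still has the child "b", so pruning stops there.
Nodes removed: 2

2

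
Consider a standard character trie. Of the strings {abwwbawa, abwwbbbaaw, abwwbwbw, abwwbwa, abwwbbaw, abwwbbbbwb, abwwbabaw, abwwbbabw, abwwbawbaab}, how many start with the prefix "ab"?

9

Traverse to the node for "ab", then collect every word in that subtree.
Words under "ab": abwwbabaw, abwwbawa, abwwbawbaab, abwwbbabw, abwwbbaw, abwwbbbaaw, abwwbbbbwb, abwwbwa, abwwbwbw
Count: 9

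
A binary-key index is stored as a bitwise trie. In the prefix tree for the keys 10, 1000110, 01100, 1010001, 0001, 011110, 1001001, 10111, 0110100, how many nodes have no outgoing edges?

8

Leaves are exactly the stored words that no other stored word extends.
Those words: "0001", "01100", "0110100", "011110", "1000110", "1001001", "1010001", "10111"
Leaf count: 8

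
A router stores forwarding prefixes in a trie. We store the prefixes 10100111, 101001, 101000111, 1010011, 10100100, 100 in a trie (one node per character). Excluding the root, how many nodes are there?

15

Trie structure (* marks end of a word):
(root)
└─ 1
   └─ 0
      ├─ 0 *
      └─ 1
         └─ 0
            └─ 0
               ├─ 0
               │  └─ 1
               │     └─ 1
               │        └─ 1 *
               └─ 1 *
                  ├─ 0
                  │  └─ 0 *
                  └─ 1 *
                     └─ 1 *
Counting every labelled node above: 15.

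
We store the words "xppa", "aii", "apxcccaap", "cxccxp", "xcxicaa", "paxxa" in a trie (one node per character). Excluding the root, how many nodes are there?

32

Trie structure (* marks end of a word):
(root)
├─ a
│  ├─ i
│  │  └─ i *
│  └─ p
│     └─ x
│        └─ c
│           └─ c
│              └─ c
│                 └─ a
│                    └─ a
│                       └─ p *
├─ c
│  └─ x
│     └─ c
│        └─ c
│           └─ x
│              └─ p *
├─ p
│  └─ a
│     └─ x
│        └─ x
│           └─ a *
└─ x
   ├─ c
   │  └─ x
   │     └─ i
   │        └─ c
   │           └─ a
   │              └─ a *
   └─ p
      └─ p
         └─ a *
Counting every labelled node above: 32.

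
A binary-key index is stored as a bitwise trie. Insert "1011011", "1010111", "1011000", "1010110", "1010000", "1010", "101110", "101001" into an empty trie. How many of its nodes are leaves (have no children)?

7

A leaf is a node with no children — equivalently, the end of a word that is not a proper prefix of any other stored word.
Those words: "1010000", "101001", "1010110", "1010111", "1011000", "1011011", "101110"
Leaf count: 7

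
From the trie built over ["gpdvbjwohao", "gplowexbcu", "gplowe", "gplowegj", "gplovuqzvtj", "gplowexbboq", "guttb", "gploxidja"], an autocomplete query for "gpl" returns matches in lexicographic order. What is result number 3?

Filter for "gpl…" and sort: "gplovuqzvtj", "gplowe", "gplowegj", "gplowexbboq", "gplowexbcu", "gploxidja"
Position 3: gplowegj

gplowegj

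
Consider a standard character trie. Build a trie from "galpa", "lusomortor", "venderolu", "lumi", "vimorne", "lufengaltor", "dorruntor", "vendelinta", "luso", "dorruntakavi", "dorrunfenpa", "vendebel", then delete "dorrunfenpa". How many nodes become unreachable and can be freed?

5

Walk "dorrunfenpa" from the leaf back toward the root, removing each node that no remaining word uses.
The suffix "fenpa" (5 nodes) is used only by "dorrunfenpa"; the node for "dorrun" still has the child "t", so pruning stops there.
Nodes removed: 5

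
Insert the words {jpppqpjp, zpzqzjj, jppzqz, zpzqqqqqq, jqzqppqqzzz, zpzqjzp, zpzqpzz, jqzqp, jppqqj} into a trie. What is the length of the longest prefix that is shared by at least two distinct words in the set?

5

The deepest shared node is where two words last agree before diverging.
e.g. "jqzqp" and "jqzqppqqzzz" share the prefix "jqzqp" of length 5; no pair shares a longer one.
Longest shared-prefix length: 5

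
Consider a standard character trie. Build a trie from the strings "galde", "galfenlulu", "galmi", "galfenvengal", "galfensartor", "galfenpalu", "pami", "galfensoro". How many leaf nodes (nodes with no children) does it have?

A leaf is a node with no children — equivalently, the end of a word that is not a proper prefix of any other stored word.
Those words: "galde", "galfenlulu", "galfenpalu", "galfensartor", "galfensoro", "galfenvengal", "galmi", "pami"
Leaf count: 8

8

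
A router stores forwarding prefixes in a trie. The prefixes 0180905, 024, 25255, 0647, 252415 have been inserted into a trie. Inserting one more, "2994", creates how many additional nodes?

The longest prefix of "2994" already in the trie is "2" (length 1).
New nodes needed: |"2994"| − 1 = 4 − 1 = 3.

3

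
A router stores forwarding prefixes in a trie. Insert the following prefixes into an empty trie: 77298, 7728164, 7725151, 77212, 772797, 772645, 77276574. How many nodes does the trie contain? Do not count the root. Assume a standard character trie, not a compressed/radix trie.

Trie structure (* marks end of a word):
(root)
└─ 7
   └─ 7
      └─ 2
         ├─ 1
         │  └─ 2 *
         ├─ 5
         │  └─ 1
         │     └─ 5
         │        └─ 1 *
         ├─ 6
         │  └─ 4
         │     └─ 5 *
         ├─ 7
         │  ├─ 6
         │  │  └─ 5
         │  │     └─ 7
         │  │        └─ 4 *
         │  └─ 9
         │     └─ 7 *
         ├─ 8
         │  └─ 1
         │     └─ 6
         │        └─ 4 *
         └─ 9
            └─ 8 *
Counting every labelled node above: 25.

25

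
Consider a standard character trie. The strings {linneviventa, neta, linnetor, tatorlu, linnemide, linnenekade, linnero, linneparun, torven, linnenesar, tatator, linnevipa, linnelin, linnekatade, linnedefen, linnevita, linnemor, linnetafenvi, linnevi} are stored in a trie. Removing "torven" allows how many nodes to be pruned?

Walk "torven" from the leaf back toward the root, removing each node that no remaining word uses.
The suffix "orven" (5 nodes) is used only by "torven"; the node for "t" still has the child "a", so pruning stops there.
Nodes removed: 5

5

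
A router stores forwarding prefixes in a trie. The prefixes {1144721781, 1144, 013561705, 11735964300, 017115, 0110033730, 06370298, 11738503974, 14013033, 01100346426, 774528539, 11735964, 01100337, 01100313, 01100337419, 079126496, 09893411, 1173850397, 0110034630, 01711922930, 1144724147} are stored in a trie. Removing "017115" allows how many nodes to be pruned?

A node on "017115"'s path can go only if nothing else ends at it or branches off below it.
The suffix "5" (1 node) is used only by "017115"; the node for "01711" still has the child "9", so pruning stops there.
Nodes removed: 1

1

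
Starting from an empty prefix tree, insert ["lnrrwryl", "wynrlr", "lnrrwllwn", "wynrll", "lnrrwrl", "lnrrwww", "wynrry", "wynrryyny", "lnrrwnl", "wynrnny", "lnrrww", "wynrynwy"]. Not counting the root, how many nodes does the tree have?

36

Trie structure (* marks end of a word):
(root)
├─ l
│  └─ n
│     └─ r
│        └─ r
│           └─ w
│              ├─ l
│              │  └─ l
│              │     └─ w
│              │        └─ n *
│              ├─ n
│              │  └─ l *
│              ├─ r
│              │  ├─ l *
│              │  └─ y
│              │     └─ l *
│              └─ w *
│                 └─ w *
└─ w
   └─ y
      └─ n
         └─ r
            ├─ l
            │  ├─ l *
            │  └─ r *
            ├─ n
            │  └─ n
            │     └─ y *
            ├─ r
            │  └─ y *
            │     └─ y
            │        └─ n
            │           └─ y *
            └─ y
               └─ n
                  └─ w
                     └─ y *
Counting every labelled node above: 36.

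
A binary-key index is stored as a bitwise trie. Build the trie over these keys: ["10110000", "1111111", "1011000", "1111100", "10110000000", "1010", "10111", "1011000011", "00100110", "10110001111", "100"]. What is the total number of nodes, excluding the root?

Count nodes per top-level branch (shared prefixes stored once):
  '0'-branch (00100110): 8 nodes
  '1'-branch (100, 1010, 1011000, 10110000, 10110000000, 1011000011, 10110001111, 10111, 1111100, 1111111): 28 nodes
Sum: 36

36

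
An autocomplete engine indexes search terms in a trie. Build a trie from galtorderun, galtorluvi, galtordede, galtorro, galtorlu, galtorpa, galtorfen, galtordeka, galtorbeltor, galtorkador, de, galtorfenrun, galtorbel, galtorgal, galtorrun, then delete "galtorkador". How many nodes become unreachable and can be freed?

A node on "galtorkador"'s path can go only if nothing else ends at it or branches off below it.
The suffix "kador" (5 nodes) is used only by "galtorkador"; the node for "galtor" still has the child "d", so pruning stops there.
Nodes removed: 5

5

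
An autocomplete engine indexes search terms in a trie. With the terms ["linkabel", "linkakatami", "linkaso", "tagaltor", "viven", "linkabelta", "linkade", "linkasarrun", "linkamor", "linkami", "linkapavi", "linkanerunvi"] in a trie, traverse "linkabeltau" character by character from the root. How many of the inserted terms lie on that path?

2

Check each prefix of "linkabeltau" against the stored set — each match is an end-marker on the path.
Prefixes of the query that are stored words: "linkabel", "linkabelta"
Count: 2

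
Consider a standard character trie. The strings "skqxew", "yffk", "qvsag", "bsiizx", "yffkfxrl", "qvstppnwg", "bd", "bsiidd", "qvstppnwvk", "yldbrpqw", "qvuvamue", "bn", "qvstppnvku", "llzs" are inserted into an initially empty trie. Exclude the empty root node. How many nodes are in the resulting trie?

Count nodes per top-level branch (shared prefixes stored once):
  'b'-branch (bd, bn, bsiidd, bsiizx): 10 nodes
  'l'-branch (llzs): 4 nodes
  'q'-branch (qvsag, qvstppnvku, qvstppnwg, qvstppnwvk, qvuvamue): 22 nodes
  's'-branch (skqxew): 6 nodes
  'y'-branch (yffk, yffkfxrl, yldbrpqw): 15 nodes
Sum: 57

57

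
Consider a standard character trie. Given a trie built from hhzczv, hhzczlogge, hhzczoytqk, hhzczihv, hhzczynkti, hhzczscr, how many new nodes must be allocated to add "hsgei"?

The longest prefix of "hsgei" already in the trie is "h" (length 1).
So 5 − 1 = 4 new nodes.

4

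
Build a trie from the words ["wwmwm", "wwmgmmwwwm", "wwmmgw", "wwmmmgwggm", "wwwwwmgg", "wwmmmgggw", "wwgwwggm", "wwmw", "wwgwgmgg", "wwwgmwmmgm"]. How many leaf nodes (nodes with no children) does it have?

9

Leaves are exactly the stored words that no other stored word extends.
Those words: "wwgwgmgg", "wwgwwggm", "wwmgmmwwwm", "wwmmgw", "wwmmmgggw", "wwmmmgwggm", "wwmwm", "wwwgmwmmgm", "wwwwwmgg"
Leaf count: 9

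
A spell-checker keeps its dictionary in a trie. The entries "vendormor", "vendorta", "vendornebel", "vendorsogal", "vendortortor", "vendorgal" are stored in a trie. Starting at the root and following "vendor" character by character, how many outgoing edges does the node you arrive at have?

5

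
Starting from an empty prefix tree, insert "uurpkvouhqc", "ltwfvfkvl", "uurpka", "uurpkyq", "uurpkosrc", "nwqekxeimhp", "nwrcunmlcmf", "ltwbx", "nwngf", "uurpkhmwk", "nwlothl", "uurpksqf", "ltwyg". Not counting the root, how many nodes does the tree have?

66

Insert word by word; a character creates a node only if that edge doesn't already exist:
  "uurpkvouhqc" → 11 new (u, u, r, p, k, v, o, u, h, q, c)
  "ltwfvfkvl" → 9 new (l, t, w, f, v, f, k, v, l)
  "uurpka" → prefix "uurpk" already present; 1 new (a)
  "uurpkyq" → prefix "uurpk" already present; 2 new (y, q)
  "uurpkosrc" → prefix "uurpk" already present; 4 new (o, s, r, c)
  "nwqekxeimhp" → 11 new (n, w, q, e, k, x, e, i, m, h, p)
  "nwrcunmlcmf" → prefix "nw" already present; 9 new (r, c, u, n, m, l, c, m, f)
  "ltwbx" → prefix "ltw" already present; 2 new (b, x)
  "nwngf" → prefix "nw" already present; 3 new (n, g, f)
  "uurpkhmwk" → prefix "uurpk" already present; 4 new (h, m, w, k)
  "nwlothl" → prefix "nw" already present; 5 new (l, o, t, h, l)
  "uurpksqf" → prefix "uurpk" already present; 3 new (s, q, f)
  "ltwyg" → prefix "ltw" already present; 2 new (y, g)
Total nodes = 11 + 9 + 1 + 2 + 4 + 11 + 9 + 2 + 3 + 4 + 5 + 3 + 2 = 66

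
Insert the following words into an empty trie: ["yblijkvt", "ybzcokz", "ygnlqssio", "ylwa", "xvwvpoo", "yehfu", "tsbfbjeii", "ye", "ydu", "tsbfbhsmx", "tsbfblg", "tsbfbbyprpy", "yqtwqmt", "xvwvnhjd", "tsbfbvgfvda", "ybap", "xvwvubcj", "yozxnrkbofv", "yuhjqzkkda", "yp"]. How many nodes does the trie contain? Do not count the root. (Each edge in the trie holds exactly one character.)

100

Trace insertions, counting only characters that open a new branch:
  "yblijkvt" → 8 new (y, b, l, i, j, k, v, t)
  "ybzcokz" → prefix "yb" already present; 5 new (z, c, o, k, z)
  "ygnlqssio" → prefix "y" already present; 8 new (g, n, l, q, s, s, i, o)
  "ylwa" → prefix "y" already present; 3 new (l, w, a)
  "xvwvpoo" → 7 new (x, v, w, v, p, o, o)
  "yehfu" → prefix "y" already present; 4 new (e, h, f, u)
  "tsbfbjeii" → 9 new (t, s, b, f, b, j, e, i, i)
  "ye" → prefix "ye" already present; 0 new (none)
  "ydu" → prefix "y" already present; 2 new (d, u)
  "tsbfbhsmx" → prefix "tsbfb" already present; 4 new (h, s, m, x)
  "tsbfblg" → prefix "tsbfb" already present; 2 new (l, g)
  "tsbfbbyprpy" → prefix "tsbfb" already present; 6 new (b, y, p, r, p, y)
  "yqtwqmt" → prefix "y" already present; 6 new (q, t, w, q, m, t)
  "xvwvnhjd" → prefix "xvwv" already present; 4 new (n, h, j, d)
  "tsbfbvgfvda" → prefix "tsbfb" already present; 6 new (v, g, f, v, d, a)
  "ybap" → prefix "yb" already present; 2 new (a, p)
  "xvwvubcj" → prefix "xvwv" already present; 4 new (u, b, c, j)
  "yozxnrkbofv" → prefix "y" already present; 10 new (o, z, x, n, r, k, b, o, f, v)
  "yuhjqzkkda" → prefix "y" already present; 9 new (u, h, j, q, z, k, k, d, a)
  "yp" → prefix "y" already present; 1 new (p)
Total nodes = 8 + 5 + 8 + 3 + 7 + 4 + 9 + 0 + 2 + 4 + 2 + 6 + 6 + 4 + 6 + 2 + 4 + 10 + 9 + 1 = 100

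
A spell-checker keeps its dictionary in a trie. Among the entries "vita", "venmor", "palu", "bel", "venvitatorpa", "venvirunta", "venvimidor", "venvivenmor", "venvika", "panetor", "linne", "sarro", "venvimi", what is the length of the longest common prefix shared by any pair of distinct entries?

7

The deepest shared node is where two words last agree before diverging.
"venvimi" and "venvimidor" agree on "venvimi" (7 characters) before diverging; nothing deeper is shared.
Longest shared-prefix length: 7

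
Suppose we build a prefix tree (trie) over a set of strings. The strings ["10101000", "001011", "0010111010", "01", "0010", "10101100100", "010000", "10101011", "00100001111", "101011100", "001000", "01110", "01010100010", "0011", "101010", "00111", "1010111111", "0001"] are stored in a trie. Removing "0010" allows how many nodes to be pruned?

Walk "0010" from the leaf back toward the root, removing each node that no remaining word uses.
Every node on "0010" is still needed (e.g. by "001011"), so nothing is freed.
Nodes removed: 0

0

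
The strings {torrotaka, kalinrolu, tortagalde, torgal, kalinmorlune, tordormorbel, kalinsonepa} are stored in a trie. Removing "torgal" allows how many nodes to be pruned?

A node on "torgal"'s path can go only if nothing else ends at it or branches off below it.
The suffix "gal" (3 nodes) is used only by "torgal"; the node for "tor" still has the child "r", so pruning stops there.
Nodes removed: 3

3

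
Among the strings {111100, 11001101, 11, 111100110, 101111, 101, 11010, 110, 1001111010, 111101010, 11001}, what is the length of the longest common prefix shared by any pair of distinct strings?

6

Equivalently: take the maximum, over all pairs, of their longest common prefix length.
e.g. "111100" and "111100110" share the prefix "111100" of length 6; no pair shares a longer one.
Longest shared-prefix length: 6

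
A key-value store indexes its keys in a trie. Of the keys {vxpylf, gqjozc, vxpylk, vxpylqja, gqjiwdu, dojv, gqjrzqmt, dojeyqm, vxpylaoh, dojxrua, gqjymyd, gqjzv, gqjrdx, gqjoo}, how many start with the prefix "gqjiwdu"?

Traverse to the node for "gqjiwdu", then collect every word in that subtree.
Matches: "gqjiwdu"
Count: 1

1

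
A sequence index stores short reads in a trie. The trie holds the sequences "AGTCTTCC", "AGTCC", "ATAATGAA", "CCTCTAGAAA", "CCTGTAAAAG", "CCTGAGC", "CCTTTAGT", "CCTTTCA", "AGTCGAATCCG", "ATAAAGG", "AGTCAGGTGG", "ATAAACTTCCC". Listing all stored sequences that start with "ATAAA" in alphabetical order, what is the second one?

ATAAAGG

DFS of the "ATAAA" subtree visits, in order: "ATAAACTTCCC", "ATAAAGG"
The 2nd is ATAAAGG.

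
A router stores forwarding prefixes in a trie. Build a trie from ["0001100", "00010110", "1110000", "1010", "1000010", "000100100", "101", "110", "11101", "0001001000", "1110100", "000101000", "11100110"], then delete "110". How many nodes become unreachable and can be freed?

1

Walk "110" from the leaf back toward the root, removing each node that no remaining word uses.
The suffix "0" (1 node) is used only by "110"; the node for "11" still has the child "1", so pruning stops there.
Nodes removed: 1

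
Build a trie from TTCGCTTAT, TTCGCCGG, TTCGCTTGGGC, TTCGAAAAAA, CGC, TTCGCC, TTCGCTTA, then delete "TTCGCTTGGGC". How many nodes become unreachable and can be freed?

4

After clearing the end-marker at "TTCGCTTGGGC", prune upward until reaching a node still needed by another word.
The suffix "GGGC" (4 nodes) is used only by "TTCGCTTGGGC"; the node for "TTCGCTT" still has the child "A", so pruning stops there.
Nodes removed: 4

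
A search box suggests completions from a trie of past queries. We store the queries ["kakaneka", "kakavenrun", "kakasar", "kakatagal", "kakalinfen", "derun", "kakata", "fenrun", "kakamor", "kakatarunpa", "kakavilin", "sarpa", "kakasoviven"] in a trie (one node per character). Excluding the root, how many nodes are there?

62

Insert word by word; a character creates a node only if that edge doesn't already exist:
  "kakaneka" → 8 new (k, a, k, a, n, e, k, a)
  "kakavenrun" → prefix "kaka" already present; 6 new (v, e, n, r, u, n)
  "kakasar" → prefix "kaka" already present; 3 new (s, a, r)
  "kakatagal" → prefix "kaka" already present; 5 new (t, a, g, a, l)
  "kakalinfen" → prefix "kaka" already present; 6 new (l, i, n, f, e, n)
  "derun" → 5 new (d, e, r, u, n)
  "kakata" → prefix "kakata" already present; 0 new (none)
  "fenrun" → 6 new (f, e, n, r, u, n)
  "kakamor" → prefix "kaka" already present; 3 new (m, o, r)
  "kakatarunpa" → prefix "kakata" already present; 5 new (r, u, n, p, a)
  "kakavilin" → prefix "kakav" already present; 4 new (i, l, i, n)
  "sarpa" → 5 new (s, a, r, p, a)
  "kakasoviven" → prefix "kakas" already present; 6 new (o, v, i, v, e, n)
Total nodes = 8 + 6 + 3 + 5 + 6 + 5 + 0 + 6 + 3 + 5 + 4 + 5 + 6 = 62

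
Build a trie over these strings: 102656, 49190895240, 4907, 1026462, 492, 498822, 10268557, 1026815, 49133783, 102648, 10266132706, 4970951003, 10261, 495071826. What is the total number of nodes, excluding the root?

62

Count nodes per top-level branch (shared prefixes stored once):
  '1'-branch (10261, 1026462, 102648, 102656, 10266132706, 1026815, 10268557): 24 nodes
  '4'-branch (4907, 49133783, 49190895240, 492, 495071826, 4970951003, 498822): 38 nodes
Sum: 62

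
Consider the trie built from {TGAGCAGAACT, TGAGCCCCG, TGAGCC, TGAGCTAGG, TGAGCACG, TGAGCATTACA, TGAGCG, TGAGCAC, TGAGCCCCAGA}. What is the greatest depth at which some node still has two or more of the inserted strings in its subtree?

Equivalently: take the maximum, over all pairs, of their longest common prefix length.
"TGAGCCCCAGA" and "TGAGCCCCG" agree on "TGAGCCCC" (8 characters) before diverging; nothing deeper is shared.
Longest shared-prefix length: 8

8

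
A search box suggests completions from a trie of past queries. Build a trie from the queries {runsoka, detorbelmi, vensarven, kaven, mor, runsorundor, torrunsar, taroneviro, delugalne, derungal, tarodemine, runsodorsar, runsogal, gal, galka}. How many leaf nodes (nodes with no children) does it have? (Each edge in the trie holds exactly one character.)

Leaves are exactly the stored words that no other stored word extends.
Those words: "delugalne", "derungal", "detorbelmi", "galka", "kaven", "mor", "runsodorsar", "runsogal", "runsoka", "runsorundor", "tarodemine", "taroneviro", "torrunsar", "vensarven"
Leaf count: 14

14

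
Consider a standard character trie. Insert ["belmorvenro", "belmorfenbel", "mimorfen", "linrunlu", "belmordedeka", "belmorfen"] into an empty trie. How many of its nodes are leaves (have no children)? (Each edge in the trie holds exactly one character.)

5

A leaf is a node with no children — equivalently, the end of a word that is not a proper prefix of any other stored word.
Those words: "belmordedeka", "belmorfenbel", "belmorvenro", "linrunlu", "mimorfen"
Leaf count: 5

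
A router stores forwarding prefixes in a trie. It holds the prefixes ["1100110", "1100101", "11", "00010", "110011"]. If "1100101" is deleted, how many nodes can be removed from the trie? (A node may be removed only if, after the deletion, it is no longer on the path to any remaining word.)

2

Walk "1100101" from the leaf back toward the root, removing each node that no remaining word uses.
The suffix "01" (2 nodes) is used only by "1100101"; the node for "11001" still has the child "1", so pruning stops there.
Nodes removed: 2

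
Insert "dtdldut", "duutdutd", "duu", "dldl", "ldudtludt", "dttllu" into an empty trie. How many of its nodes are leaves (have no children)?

5

Leaves are exactly the stored words that no other stored word extends.
Those words: "dldl", "dtdldut", "dttllu", "duutdutd", "ldudtludt"
Leaf count: 5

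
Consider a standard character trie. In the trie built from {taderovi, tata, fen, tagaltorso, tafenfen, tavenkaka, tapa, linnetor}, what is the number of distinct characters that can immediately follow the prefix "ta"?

The children of the "ta" node are the distinct next characters among strings starting with "ta".
Characters that immediately follow "ta" among the stored strings: {d, f, g, p, t, v}.
That node has 6 child edges.

6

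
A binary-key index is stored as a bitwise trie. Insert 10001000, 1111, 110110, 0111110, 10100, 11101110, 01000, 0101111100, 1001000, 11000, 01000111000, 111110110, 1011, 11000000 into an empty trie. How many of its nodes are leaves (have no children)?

11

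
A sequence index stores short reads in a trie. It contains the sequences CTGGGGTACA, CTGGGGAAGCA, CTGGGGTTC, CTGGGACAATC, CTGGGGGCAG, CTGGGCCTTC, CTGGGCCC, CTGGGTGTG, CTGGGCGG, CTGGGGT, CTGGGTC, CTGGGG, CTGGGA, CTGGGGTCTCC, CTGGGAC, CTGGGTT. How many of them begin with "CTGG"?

16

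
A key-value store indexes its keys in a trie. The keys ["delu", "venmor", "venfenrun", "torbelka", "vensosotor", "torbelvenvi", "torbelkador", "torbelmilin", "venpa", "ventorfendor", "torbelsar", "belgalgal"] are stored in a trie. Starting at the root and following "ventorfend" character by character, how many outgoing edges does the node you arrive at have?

Walk "ventorfend" from the root, arriving at one node.
Characters that immediately follow "ventorfend" among the stored strings: {o}.
That node has 1 child edge.

1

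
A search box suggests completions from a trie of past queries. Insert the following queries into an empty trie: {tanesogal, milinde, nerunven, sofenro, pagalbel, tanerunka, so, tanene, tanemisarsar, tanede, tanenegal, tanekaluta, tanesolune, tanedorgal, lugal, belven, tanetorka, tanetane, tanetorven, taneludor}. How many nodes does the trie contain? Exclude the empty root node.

Trace insertions, counting only characters that open a new branch:
  "tanesogal" → 9 new (t, a, n, e, s, o, g, a, l)
  "milinde" → 7 new (m, i, l, i, n, d, e)
  "nerunven" → 8 new (n, e, r, u, n, v, e, n)
  "sofenro" → 7 new (s, o, f, e, n, r, o)
  "pagalbel" → 8 new (p, a, g, a, l, b, e, l)
  "tanerunka" → prefix "tane" already present; 5 new (r, u, n, k, a)
  "so" → prefix "so" already present; 0 new (none)
  "tanene" → prefix "tane" already present; 2 new (n, e)
  "tanemisarsar" → prefix "tane" already present; 8 new (m, i, s, a, r, s, a, r)
  "tanede" → prefix "tane" already present; 2 new (d, e)
  "tanenegal" → prefix "tanene" already present; 3 new (g, a, l)
  "tanekaluta" → prefix "tane" already present; 6 new (k, a, l, u, t, a)
  "tanesolune" → prefix "taneso" already present; 4 new (l, u, n, e)
  "tanedorgal" → prefix "taned" already present; 5 new (o, r, g, a, l)
  "lugal" → 5 new (l, u, g, a, l)
  "belven" → 6 new (b, e, l, v, e, n)
  "tanetorka" → prefix "tane" already present; 5 new (t, o, r, k, a)
  "tanetane" → prefix "tanet" already present; 3 new (a, n, e)
  "tanetorven" → prefix "tanetor" already present; 3 new (v, e, n)
  "taneludor" → prefix "tane" already present; 5 new (l, u, d, o, r)
Total nodes = 9 + 7 + 8 + 7 + 8 + 5 + 0 + 2 + 8 + 2 + 3 + 6 + 4 + 5 + 5 + 6 + 5 + 3 + 3 + 5 = 101

101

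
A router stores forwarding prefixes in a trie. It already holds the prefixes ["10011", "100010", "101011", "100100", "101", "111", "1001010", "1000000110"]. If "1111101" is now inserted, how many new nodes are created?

4

The longest prefix of "1111101" already in the trie is "111" (length 3).
New nodes needed: |"1111101"| − 3 = 7 − 3 = 4.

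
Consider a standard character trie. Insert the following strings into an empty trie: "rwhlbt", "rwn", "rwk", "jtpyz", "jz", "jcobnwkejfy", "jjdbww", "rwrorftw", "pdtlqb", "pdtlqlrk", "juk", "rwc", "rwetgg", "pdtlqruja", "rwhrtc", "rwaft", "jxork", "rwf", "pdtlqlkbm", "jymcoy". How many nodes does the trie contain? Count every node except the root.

74

Count nodes per top-level branch (shared prefixes stored once):
  'j'-branch (jcobnwkejfy, jjdbww, jtpyz, juk, jxork, jymcoy, jz): 32 nodes
  'p'-branch (pdtlqb, pdtlqlkbm, pdtlqlrk, pdtlqruja): 16 nodes
  'r'-branch (rwaft, rwc, rwetgg, rwf, rwhlbt, rwhrtc, rwk, rwn, rwrorftw): 26 nodes
Sum: 74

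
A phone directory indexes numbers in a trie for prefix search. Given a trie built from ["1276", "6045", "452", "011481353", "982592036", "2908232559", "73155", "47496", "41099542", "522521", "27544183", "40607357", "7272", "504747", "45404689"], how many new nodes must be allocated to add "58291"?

4

Walking "58291" from the root, the first 1 characters ("5") follow existing edges; "8" is the first miss.
Each of the 4 remaining characters creates one node.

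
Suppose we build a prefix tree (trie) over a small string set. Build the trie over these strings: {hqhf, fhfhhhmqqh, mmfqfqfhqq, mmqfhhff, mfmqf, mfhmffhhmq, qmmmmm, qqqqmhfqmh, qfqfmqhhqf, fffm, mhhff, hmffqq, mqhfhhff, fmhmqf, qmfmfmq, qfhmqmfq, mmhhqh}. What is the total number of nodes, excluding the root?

105

Trace insertions, counting only characters that open a new branch:
  "hqhf" → 4 new (h, q, h, f)
  "fhfhhhmqqh" → 10 new (f, h, f, h, h, h, m, q, q, h)
  "mmfqfqfhqq" → 10 new (m, m, f, q, f, q, f, h, q, q)
  "mmqfhhff" → prefix "mm" already present; 6 new (q, f, h, h, f, f)
  "mfmqf" → prefix "m" already present; 4 new (f, m, q, f)
  "mfhmffhhmq" → prefix "mf" already present; 8 new (h, m, f, f, h, h, m, q)
  "qmmmmm" → 6 new (q, m, m, m, m, m)
  "qqqqmhfqmh" → prefix "q" already present; 9 new (q, q, q, m, h, f, q, m, h)
  "qfqfmqhhqf" → prefix "q" already present; 9 new (f, q, f, m, q, h, h, q, f)
  "fffm" → prefix "f" already present; 3 new (f, f, m)
  "mhhff" → prefix "m" already present; 4 new (h, h, f, f)
  "hmffqq" → prefix "h" already present; 5 new (m, f, f, q, q)
  "mqhfhhff" → prefix "m" already present; 7 new (q, h, f, h, h, f, f)
  "fmhmqf" → prefix "f" already present; 5 new (m, h, m, q, f)
  "qmfmfmq" → prefix "qm" already present; 5 new (f, m, f, m, q)
  "qfhmqmfq" → prefix "qf" already present; 6 new (h, m, q, m, f, q)
  "mmhhqh" → prefix "mm" already present; 4 new (h, h, q, h)
Total nodes = 4 + 10 + 10 + 6 + 4 + 8 + 6 + 9 + 9 + 3 + 4 + 5 + 7 + 5 + 5 + 6 + 4 = 105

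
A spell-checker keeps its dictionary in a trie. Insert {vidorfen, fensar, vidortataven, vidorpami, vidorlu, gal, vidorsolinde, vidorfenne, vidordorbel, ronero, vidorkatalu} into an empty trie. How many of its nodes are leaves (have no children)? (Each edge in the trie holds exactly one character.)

Leaves are exactly the stored words that no other stored word extends.
Those words: "fensar", "gal", "ronero", "vidordorbel", "vidorfenne", "vidorkatalu", "vidorlu", "vidorpami", "vidorsolinde", "vidortataven"
Leaf count: 10

10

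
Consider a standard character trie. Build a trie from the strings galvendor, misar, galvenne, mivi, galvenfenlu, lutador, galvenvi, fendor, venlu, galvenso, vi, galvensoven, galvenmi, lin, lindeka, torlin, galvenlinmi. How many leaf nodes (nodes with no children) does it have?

15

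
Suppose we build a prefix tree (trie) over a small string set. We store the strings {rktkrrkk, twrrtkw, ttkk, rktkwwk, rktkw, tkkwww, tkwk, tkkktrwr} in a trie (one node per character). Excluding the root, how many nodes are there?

33

Insert word by word; a character creates a node only if that edge doesn't already exist:
  "rktkrrkk" → 8 new (r, k, t, k, r, r, k, k)
  "twrrtkw" → 7 new (t, w, r, r, t, k, w)
  "ttkk" → prefix "t" already present; 3 new (t, k, k)
  "rktkwwk" → prefix "rktk" already present; 3 new (w, w, k)
  "rktkw" → prefix "rktkw" already present; 0 new (none)
  "tkkwww" → prefix "t" already present; 5 new (k, k, w, w, w)
  "tkwk" → prefix "tk" already present; 2 new (w, k)
  "tkkktrwr" → prefix "tkk" already present; 5 new (k, t, r, w, r)
Total nodes = 8 + 7 + 3 + 3 + 0 + 5 + 2 + 5 = 33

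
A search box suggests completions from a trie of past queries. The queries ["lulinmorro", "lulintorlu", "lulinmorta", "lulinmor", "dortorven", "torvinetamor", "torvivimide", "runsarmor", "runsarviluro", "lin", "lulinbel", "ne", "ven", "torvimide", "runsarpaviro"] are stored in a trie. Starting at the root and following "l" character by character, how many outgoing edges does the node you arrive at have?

2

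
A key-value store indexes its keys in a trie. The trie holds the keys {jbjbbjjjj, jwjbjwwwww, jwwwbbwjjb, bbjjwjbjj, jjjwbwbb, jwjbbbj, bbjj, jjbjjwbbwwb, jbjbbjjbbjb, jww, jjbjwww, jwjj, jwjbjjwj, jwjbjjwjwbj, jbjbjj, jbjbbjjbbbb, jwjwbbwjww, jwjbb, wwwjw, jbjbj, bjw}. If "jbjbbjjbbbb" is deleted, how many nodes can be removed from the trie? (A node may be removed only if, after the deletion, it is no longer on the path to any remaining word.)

After clearing the end-marker at "jbjbbjjbbbb", prune upward until reaching a node still needed by another word.
The suffix "bb" (2 nodes) is used only by "jbjbbjjbbbb"; the node for "jbjbbjjbb" still has the child "j", so pruning stops there.
Nodes removed: 2

2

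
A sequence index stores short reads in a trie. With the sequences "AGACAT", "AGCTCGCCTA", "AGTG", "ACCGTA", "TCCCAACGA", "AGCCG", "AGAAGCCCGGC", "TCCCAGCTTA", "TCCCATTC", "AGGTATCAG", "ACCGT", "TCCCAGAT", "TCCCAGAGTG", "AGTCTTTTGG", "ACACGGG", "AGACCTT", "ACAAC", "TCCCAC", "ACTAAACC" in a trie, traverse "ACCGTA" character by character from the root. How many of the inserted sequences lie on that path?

Traverse "ACCGTA" character by character; count nodes along the way that are marked as word ends.
Prefixes of the query that are stored words: "ACCGT", "ACCGTA"
Count: 2

2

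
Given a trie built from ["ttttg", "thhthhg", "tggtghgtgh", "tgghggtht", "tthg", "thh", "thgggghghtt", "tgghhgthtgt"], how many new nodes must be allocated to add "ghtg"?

4

No existing word starts with "g", so every character of "ghtg" needs a new node.
4 − 0 = 4 new nodes.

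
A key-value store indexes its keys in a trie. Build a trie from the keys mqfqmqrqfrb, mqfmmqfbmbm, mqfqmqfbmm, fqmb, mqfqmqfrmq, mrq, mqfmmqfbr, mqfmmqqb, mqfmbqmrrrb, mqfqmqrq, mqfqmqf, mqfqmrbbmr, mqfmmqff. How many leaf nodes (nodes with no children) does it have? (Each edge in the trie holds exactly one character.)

11

A leaf is a node with no children — equivalently, the end of a word that is not a proper prefix of any other stored word.
Those words: "fqmb", "mqfmbqmrrrb", "mqfmmqfbmbm", "mqfmmqfbr", "mqfmmqff", "mqfmmqqb", "mqfqmqfbmm", "mqfqmqfrmq", "mqfqmqrqfrb", "mqfqmrbbmr", "mrq"
Leaf count: 11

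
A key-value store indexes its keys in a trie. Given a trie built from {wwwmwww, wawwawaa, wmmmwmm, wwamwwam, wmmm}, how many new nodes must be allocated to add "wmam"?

2

The longest prefix of "wmam" already in the trie is "wm" (length 2).
So 4 − 2 = 2 new nodes.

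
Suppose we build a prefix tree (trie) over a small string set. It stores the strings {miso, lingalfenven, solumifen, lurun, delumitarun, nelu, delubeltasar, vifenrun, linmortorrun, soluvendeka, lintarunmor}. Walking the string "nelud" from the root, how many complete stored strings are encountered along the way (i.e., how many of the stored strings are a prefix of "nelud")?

1

Traverse "nelud" character by character; count nodes along the way that are marked as word ends.
Prefixes of the query that are stored words: "nelu"
Count: 1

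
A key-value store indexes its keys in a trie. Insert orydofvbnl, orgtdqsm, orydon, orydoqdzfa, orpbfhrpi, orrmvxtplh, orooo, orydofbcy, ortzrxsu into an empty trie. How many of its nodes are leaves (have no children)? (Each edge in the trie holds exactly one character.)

Leaves are exactly the stored words that no other stored word extends.
Those words: "orgtdqsm", "orooo", "orpbfhrpi", "orrmvxtplh", "ortzrxsu", "orydofbcy", "orydofvbnl", "orydon", "orydoqdzfa"
Leaf count: 9

9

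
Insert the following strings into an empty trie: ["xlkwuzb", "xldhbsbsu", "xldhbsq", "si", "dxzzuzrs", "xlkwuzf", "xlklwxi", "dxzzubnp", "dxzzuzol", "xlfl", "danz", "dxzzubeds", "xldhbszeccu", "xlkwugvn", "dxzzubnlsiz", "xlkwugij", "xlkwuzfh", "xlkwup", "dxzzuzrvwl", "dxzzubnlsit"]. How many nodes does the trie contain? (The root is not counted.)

63

Count nodes per top-level branch (shared prefixes stored once):
  'd'-branch (danz, dxzzubeds, dxzzubnlsit, dxzzubnlsiz, dxzzubnp, dxzzuzol, dxzzuzrs, dxzzuzrvwl): 27 nodes
  's'-branch (si): 2 nodes
  'x'-branch (xldhbsbsu, xldhbsq, xldhbszeccu, xlfl, xlklwxi, xlkwugij, xlkwugvn, xlkwup, xlkwuzb, xlkwuzf, xlkwuzfh): 34 nodes
Sum: 63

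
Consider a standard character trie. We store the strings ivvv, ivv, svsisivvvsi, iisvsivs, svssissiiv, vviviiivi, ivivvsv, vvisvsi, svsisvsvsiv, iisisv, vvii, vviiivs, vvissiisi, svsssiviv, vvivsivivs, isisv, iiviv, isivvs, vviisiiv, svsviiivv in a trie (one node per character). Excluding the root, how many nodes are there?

96

Insert word by word; a character creates a node only if that edge doesn't already exist:
  "ivvv" → 4 new (i, v, v, v)
  "ivv" → prefix "ivv" already present; 0 new (none)
  "svsisivvvsi" → 11 new (s, v, s, i, s, i, v, v, v, s, i)
  "iisvsivs" → prefix "i" already present; 7 new (i, s, v, s, i, v, s)
  "svssissiiv" → prefix "svs" already present; 7 new (s, i, s, s, i, i, v)
  "vviviiivi" → 9 new (v, v, i, v, i, i, i, v, i)
  "ivivvsv" → prefix "iv" already present; 5 new (i, v, v, s, v)
  "vvisvsi" → prefix "vvi" already present; 4 new (s, v, s, i)
  "svsisvsvsiv" → prefix "svsis" already present; 6 new (v, s, v, s, i, v)
  "iisisv" → prefix "iis" already present; 3 new (i, s, v)
  "vvii" → prefix "vvi" already present; 1 new (i)
  "vviiivs" → prefix "vvii" already present; 3 new (i, v, s)
  "vvissiisi" → prefix "vvis" already present; 5 new (s, i, i, s, i)
  "svsssiviv" → prefix "svss" already present; 5 new (s, i, v, i, v)
  "vvivsivivs" → prefix "vviv" already present; 6 new (s, i, v, i, v, s)
  "isisv" → prefix "i" already present; 4 new (s, i, s, v)
  "iiviv" → prefix "ii" already present; 3 new (v, i, v)
  "isivvs" → prefix "isi" already present; 3 new (v, v, s)
  "vviisiiv" → prefix "vvii" already present; 4 new (s, i, i, v)
  "svsviiivv" → prefix "svs" already present; 6 new (v, i, i, i, v, v)
Total nodes = 4 + 0 + 11 + 7 + 7 + 9 + 5 + 4 + 6 + 3 + 1 + 3 + 5 + 5 + 6 + 4 + 3 + 3 + 4 + 6 = 96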